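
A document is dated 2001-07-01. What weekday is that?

January 1, 2001 is a Monday.
Jan 1, 2001 → Feb 1, 2001: 31 days (January has 31).
Feb 1, 2001 → Mar 1, 2001: 28 days (February has 28).
Mar 1, 2001 → Apr 1, 2001: 31 days (March has 31).
Apr 1, 2001 → May 1, 2001: 30 days (April has 30).
May 1, 2001 → Jun 1, 2001: 31 days (May has 31).
Jun 1, 2001 → Jul 1, 2001: 30 days.
Total: 181 days.
181 mod 7 = 6, so Monday + 6 = Sunday.

Sunday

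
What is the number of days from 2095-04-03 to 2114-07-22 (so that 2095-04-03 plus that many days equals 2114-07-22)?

7049

Apr 3, 2095 → Apr 3, 2096: 366 days (Feb 29, 2096 is in that span).
Apr 3, 2096 → Apr 3, 2097: 365 days.
Apr 3, 2097 → Apr 3, 2098: 365 days.
Apr 3, 2098 → Apr 3, 2099: 365 days.
Apr 3, 2099 → Apr 3, 2100: 365 days.
Apr 3, 2100 → Apr 3, 2101: 365 days.
Apr 3, 2101 → Apr 3, 2102: 365 days.
Apr 3, 2102 → Apr 3, 2103: 365 days.
Apr 3, 2103 → Apr 3, 2104: 366 days (Feb 29, 2104 is in that span).
Apr 3, 2104 → Apr 3, 2105: 365 days.
Apr 3, 2105 → Apr 3, 2106: 365 days.
Apr 3, 2106 → Apr 3, 2107: 365 days.
Apr 3, 2107 → Apr 3, 2108: 366 days (Feb 29, 2108 is in that span).
Apr 3, 2108 → Apr 3, 2109: 365 days.
Apr 3, 2109 → Apr 3, 2110: 365 days.
Apr 3, 2110 → Apr 3, 2111: 365 days.
Apr 3, 2111 → Apr 3, 2112: 366 days (Feb 29, 2112 is in that span).
Apr 3, 2112 → Apr 3, 2113: 365 days.
Apr 3, 2113 → Apr 3, 2114: 365 days.
Apr 3, 2114 → May 3, 2114: 30 days (April has 30).
May 3, 2114 → Jun 3, 2114: 31 days (May has 31).
Jun 3, 2114 → Jul 3, 2114: 30 days (June has 30).
Jul 3, 2114 → Jul 22, 2114: 19 days.
Total: 7049 days.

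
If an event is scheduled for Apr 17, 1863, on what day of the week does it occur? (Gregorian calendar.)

Friday

January 1, 1863 is a Thursday.
Jan 1, 1863 → Feb 1, 1863: 31 days (January has 31).
Feb 1, 1863 → Mar 1, 1863: 28 days (February has 28).
Mar 1, 1863 → Apr 1, 1863: 31 days (March has 31).
Apr 1, 1863 → Apr 17, 1863: 16 days.
Total: 106 days.
106 mod 7 = 1, so Thursday + 1 = Friday.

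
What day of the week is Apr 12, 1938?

Tuesday

January 1, 1938 is a Saturday.
Jan 1, 1938 → Feb 1, 1938: 31 days (January has 31).
Feb 1, 1938 → Mar 1, 1938: 28 days (February has 28).
Mar 1, 1938 → Apr 1, 1938: 31 days (March has 31).
Apr 1, 1938 → Apr 12, 1938: 11 days.
Total: 101 days.
101 mod 7 = 3, so Saturday + 3 = Tuesday.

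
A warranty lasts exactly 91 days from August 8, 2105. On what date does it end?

November 7, 2105

Aug has 31 days: +24 → Sep 1, 2105 (67 left).
Sep has 30 days: +30 → Oct 1, 2105 (37 left).
Oct has 31 days: +31 → Nov 1, 2105 (6 left).
+6 → Nov 7, 2105.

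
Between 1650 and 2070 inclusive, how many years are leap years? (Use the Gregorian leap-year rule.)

102

Multiples of 4 in [1650,2070]: 105.
Of those, multiples of 100: 4 (not leap unless ÷400).
Multiples of 400: 1.
Leap years = 105 − 4 + 1 = 102.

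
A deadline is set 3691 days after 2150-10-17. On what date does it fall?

November 24, 2160

+365 (one year) → Oct 17, 2151 (3326 left).
+366 (one year; includes Feb 29, 2152) → Oct 17, 2152 (2960 left).
+365 (one year) → Oct 17, 2153 (2595 left).
+365 (one year) → Oct 17, 2154 (2230 left).
+365 (one year) → Oct 17, 2155 (1865 left).
+366 (one year; includes Feb 29, 2156) → Oct 17, 2156 (1499 left).
+365 (one year) → Oct 17, 2157 (1134 left).
+365 (one year) → Oct 17, 2158 (769 left).
+365 (one year) → Oct 17, 2159 (404 left).
+366 (one year; includes Feb 29, 2160) → Oct 17, 2160 (38 left).
Oct has 31 days: +15 → Nov 1, 2160 (23 left).
+23 → Nov 24, 2160.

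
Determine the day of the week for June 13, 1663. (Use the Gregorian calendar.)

Doomsday rule: the anchor day for the 1600s is Tuesday. For year 63: 63÷12 = 5 r 3, and 3÷4 = 0, so 5+3+0 = 8.
Tuesday + 8 ≡ Wednesday — that's 1663's doomsday.
In June the doomsday date is Jun 6.
Jun 13 is 7 days after Jun 6; 7 mod 7 = 0, so Wednesday + 0 = Wednesday.

Wednesday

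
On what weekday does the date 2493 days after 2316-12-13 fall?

Thursday

Dec 13, 2316 is a Wednesday.
2493 mod 7 = 1, so 2493 days after a Wednesday is Wednesday + 1 = Thursday.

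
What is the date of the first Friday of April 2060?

April 2, 2060

April 1, 2060 is a Thursday.
The first Friday is therefore April 2 (1 days later).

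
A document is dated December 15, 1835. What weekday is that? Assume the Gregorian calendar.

Doomsday rule: the anchor day for the 1800s is Friday. For year 35: 35÷12 = 2 r 11, and 11÷4 = 2, so 2+11+2 = 15.
Friday + 15 ≡ Saturday — that's 1835's doomsday.
In December the doomsday date is Dec 12.
Dec 15 is 3 days after Dec 12; 3 mod 7 = 3, so Saturday + 3 = Tuesday.

Tuesday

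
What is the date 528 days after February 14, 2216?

+366 (one year; includes Feb 29, 2216) → Feb 14, 2217 (162 left).
Feb has 28 days: +15 → Mar 1, 2217 (147 left).
Mar has 31 days: +31 → Apr 1, 2217 (116 left).
Apr has 30 days: +30 → May 1, 2217 (86 left).
May has 31 days: +31 → Jun 1, 2217 (55 left).
Jun has 30 days: +30 → Jul 1, 2217 (25 left).
+25 → Jul 26, 2217.

July 26, 2217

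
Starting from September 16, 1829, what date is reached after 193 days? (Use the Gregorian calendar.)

Sep has 30 days: +15 → Oct 1, 1829 (178 left).
Oct has 31 days: +31 → Nov 1, 1829 (147 left).
Nov has 30 days: +30 → Dec 1, 1829 (117 left).
Dec has 31 days: +31 → Jan 1, 1830 (86 left).
Jan has 31 days: +31 → Feb 1, 1830 (55 left).
Feb has 28 days: +28 → Mar 1, 1830 (27 left).
+27 → Mar 28, 1830.

March 28, 1830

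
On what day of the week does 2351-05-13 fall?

Doomsday rule: the anchor day for the 2300s is Wednesday. For year 51: 51÷12 = 4 r 3, and 3÷4 = 0, so 4+3+0 = 7.
Wednesday + 7 ≡ Wednesday — that's 2351's doomsday.
In May the doomsday date is May 9.
May 13 is 4 days after May 9; 4 mod 7 = 4, so Wednesday + 4 = Sunday.

Sunday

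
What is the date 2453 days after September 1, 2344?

May 21, 2351

+365 (one year) → Sep 1, 2345 (2088 left).
+365 (one year) → Sep 1, 2346 (1723 left).
+365 (one year) → Sep 1, 2347 (1358 left).
+366 (one year; includes Feb 29, 2348) → Sep 1, 2348 (992 left).
+365 (one year) → Sep 1, 2349 (627 left).
+365 (one year) → Sep 1, 2350 (262 left).
Sep has 30 days: +30 → Oct 1, 2350 (232 left).
Oct has 31 days: +31 → Nov 1, 2350 (201 left).
Nov has 30 days: +30 → Dec 1, 2350 (171 left).
Dec has 31 days: +31 → Jan 1, 2351 (140 left).
Jan has 31 days: +31 → Feb 1, 2351 (109 left).
Feb has 28 days: +28 → Mar 1, 2351 (81 left).
Mar has 31 days: +31 → Apr 1, 2351 (50 left).
Apr has 30 days: +30 → May 1, 2351 (20 left).
+20 → May 21, 2351.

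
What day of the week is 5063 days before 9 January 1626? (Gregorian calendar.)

First find the weekday of Jan 9, 1626. Doomsday rule: the anchor day for the 1600s is Tuesday. For year 26: 26÷12 = 2 r 2, and 2÷4 = 0, so 2+2+0 = 4.
Tuesday + 4 ≡ Saturday — that's 1626's doomsday.
In January the doomsday date is Jan 3 (1626 is not a leap year).
Jan 9 is 6 days after Jan 3; 6 mod 7 = 6, so Saturday + 6 = Friday.
5063 mod 7 = 2, so 5063 days before a Friday is Friday − 2 = Wednesday.

Wednesday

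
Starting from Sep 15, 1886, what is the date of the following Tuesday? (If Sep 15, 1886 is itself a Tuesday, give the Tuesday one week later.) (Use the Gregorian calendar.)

September 21, 1886

Sep 15, 1886 is a Wednesday.
From Wednesday to the next Tuesday is 6 days.
Sep 15, 1886 + 6 = Sep 21, 1886.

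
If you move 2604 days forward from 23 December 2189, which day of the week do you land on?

First find the weekday of Dec 23, 2189. Doomsday rule: the anchor day for the 2100s is Sunday. For year 89: 89÷12 = 7 r 5, and 5÷4 = 1, so 7+5+1 = 13.
Sunday + 13 ≡ Saturday — that's 2189's doomsday.
In December the doomsday date is Dec 12.
Dec 23 is 11 days after Dec 12; 11 mod 7 = 4, so Saturday + 4 = Wednesday.
2604 mod 7 = 0, so 2604 days after a Wednesday is Wednesday + 0 = Wednesday.

Wednesday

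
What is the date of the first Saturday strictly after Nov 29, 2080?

November 30, 2080

Nov 29, 2080 is a Friday.
From Friday to the next Saturday is 1 day.
Nov 29, 2080 + 1 = Nov 30, 2080.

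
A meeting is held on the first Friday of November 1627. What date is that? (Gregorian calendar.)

November 5, 1627

November 1, 1627 is a Monday.
The first Friday is therefore November 5 (4 days later).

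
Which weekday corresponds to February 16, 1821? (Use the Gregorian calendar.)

Doomsday rule: the anchor day for the 1800s is Friday. For year 21: 21÷12 = 1 r 9, and 9÷4 = 2, so 1+9+2 = 12.
Friday + 12 ≡ Wednesday — that's 1821's doomsday.
In February the doomsday date is Feb 28 (1821 is not a leap year).
Feb 16 is 12 days before Feb 28; 12 mod 7 = 5, so Wednesday − 5 = Friday.

Friday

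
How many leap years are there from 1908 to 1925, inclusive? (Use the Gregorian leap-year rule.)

Multiples of 4 in [1908,1925]: 5.
Of those, multiples of 100: 0 (not leap unless ÷400).
Multiples of 400: 0.
Leap years = 5 − 0 + 0 = 5.

5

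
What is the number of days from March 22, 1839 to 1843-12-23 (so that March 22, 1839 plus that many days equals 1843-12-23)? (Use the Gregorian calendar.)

Mar 22, 1839 → Mar 22, 1840: 366 days (Feb 29, 1840 is in that span).
Mar 22, 1840 → Mar 22, 1841: 365 days.
Mar 22, 1841 → Mar 22, 1842: 365 days.
Mar 22, 1842 → Mar 22, 1843: 365 days.
Mar 22, 1843 → Apr 22, 1843: 31 days (March has 31).
Apr 22, 1843 → May 22, 1843: 30 days (April has 30).
May 22, 1843 → Jun 22, 1843: 31 days (May has 31).
Jun 22, 1843 → Jul 22, 1843: 30 days (June has 30).
Jul 22, 1843 → Aug 22, 1843: 31 days (July has 31).
Aug 22, 1843 → Sep 22, 1843: 31 days (August has 31).
Sep 22, 1843 → Oct 22, 1843: 30 days (September has 30).
Oct 22, 1843 → Nov 22, 1843: 31 days (October has 31).
Nov 22, 1843 → Dec 22, 1843: 30 days (November has 30).
Dec 22, 1843 → Dec 23, 1843: 1 days.
Total: 1737 days.

1737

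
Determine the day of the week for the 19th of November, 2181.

Monday

Doomsday rule: the anchor day for the 2100s is Sunday. For year 81: 81÷12 = 6 r 9, and 9÷4 = 2, so 6+9+2 = 17.
Sunday + 17 ≡ Wednesday — that's 2181's doomsday.
In November the doomsday date is Nov 7.
Nov 19 is 12 days after Nov 7; 12 mod 7 = 5, so Wednesday + 5 = Monday.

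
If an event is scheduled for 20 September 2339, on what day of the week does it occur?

Doomsday rule: the anchor day for the 2300s is Wednesday. For year 39: 39÷12 = 3 r 3, and 3÷4 = 0, so 3+3+0 = 6.
Wednesday + 6 ≡ Tuesday — that's 2339's doomsday.
In September the doomsday date is Sep 5.
Sep 20 is 15 days after Sep 5; 15 mod 7 = 1, so Tuesday + 1 = Wednesday.

Wednesday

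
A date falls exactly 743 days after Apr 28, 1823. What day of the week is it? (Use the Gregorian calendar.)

Apr 28, 1823 is a Monday.
743 mod 7 = 1, so 743 days after a Monday is Monday + 1 = Tuesday.

Tuesday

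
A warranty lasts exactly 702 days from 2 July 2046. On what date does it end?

+365 (one year) → Jul 2, 2047 (337 left).
Jul has 31 days: +30 → Aug 1, 2047 (307 left).
Aug has 31 days: +31 → Sep 1, 2047 (276 left).
Sep has 30 days: +30 → Oct 1, 2047 (246 left).
Oct has 31 days: +31 → Nov 1, 2047 (215 left).
Nov has 30 days: +30 → Dec 1, 2047 (185 left).
Dec has 31 days: +31 → Jan 1, 2048 (154 left).
Jan has 31 days: +31 → Feb 1, 2048 (123 left).
Feb has 29 days: +29 → Mar 1, 2048 (94 left).
Mar has 31 days: +31 → Apr 1, 2048 (63 left).
Apr has 30 days: +30 → May 1, 2048 (33 left).
May has 31 days: +31 → Jun 1, 2048 (2 left).
+2 → Jun 3, 2048.

June 3, 2048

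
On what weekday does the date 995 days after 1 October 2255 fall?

First find the weekday of Oct 1, 2255. Doomsday rule: the anchor day for the 2200s is Friday. For year 55: 55÷12 = 4 r 7, and 7÷4 = 1, so 4+7+1 = 12.
Friday + 12 ≡ Wednesday — that's 2255's doomsday.
In October the doomsday date is Oct 10.
Oct 1 is 9 days before Oct 10; 9 mod 7 = 2, so Wednesday − 2 = Monday.
995 mod 7 = 1, so 995 days after a Monday is Monday + 1 = Tuesday.

Tuesday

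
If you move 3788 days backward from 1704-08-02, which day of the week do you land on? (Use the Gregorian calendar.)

Friday

Aug 2, 1704 is a Saturday.
3788 mod 7 = 1, so 3788 days before a Saturday is Saturday − 1 = Friday.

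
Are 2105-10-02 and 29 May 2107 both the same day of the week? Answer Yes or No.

From Oct 2, 2105 to May 29, 2107 is 604 days.
604 mod 7 = 2, so they are different weekdays.
(Oct 2, 2105 is a Friday; May 29, 2107 is a Sunday.)

No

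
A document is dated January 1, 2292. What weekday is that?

Friday

Doomsday rule: the anchor day for the 2200s is Friday. For year 92: 92÷12 = 7 r 8, and 8÷4 = 2, so 7+8+2 = 17.
Friday + 17 ≡ Monday — that's 2292's doomsday.
In January the doomsday date is Jan 4 (2292 is a leap year (divisible by 4)).
Jan 1 is 3 days before Jan 4; 3 mod 7 = 3, so Monday − 3 = Friday.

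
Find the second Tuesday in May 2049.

May 1, 2049 is a Saturday.
The first Tuesday is therefore May 4 (3 days later).
The second Tuesday is 4 + 1×7 = May 11.

May 11, 2049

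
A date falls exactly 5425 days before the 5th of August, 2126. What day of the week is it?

First find the weekday of Aug 5, 2126. Doomsday rule: the anchor day for the 2100s is Sunday. For year 26: 26÷12 = 2 r 2, and 2÷4 = 0, so 2+2+0 = 4.
Sunday + 4 ≡ Thursday — that's 2126's doomsday.
In August the doomsday date is Aug 8.
Aug 5 is 3 days before Aug 8; 3 mod 7 = 3, so Thursday − 3 = Monday.
5425 mod 7 = 0, so 5425 days before a Monday is Monday − 0 = Monday.

Monday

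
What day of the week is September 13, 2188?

Doomsday rule: the anchor day for the 2100s is Sunday. For year 88: 88÷12 = 7 r 4, and 4÷4 = 1, so 7+4+1 = 12.
Sunday + 12 ≡ Friday — that's 2188's doomsday.
In September the doomsday date is Sep 5.
Sep 13 is 8 days after Sep 5; 8 mod 7 = 1, so Friday + 1 = Saturday.

Saturday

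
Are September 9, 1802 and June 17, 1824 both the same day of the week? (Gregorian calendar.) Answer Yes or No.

Yes

From Sep 9, 1802 to Jun 17, 1824 is 7952 days.
7952 mod 7 = 0, so they are the same weekday.
(Sep 9, 1802 is a Thursday; Jun 17, 1824 is a Thursday.)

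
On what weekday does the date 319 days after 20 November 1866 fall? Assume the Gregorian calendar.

Saturday

First find the weekday of Nov 20, 1866. Doomsday rule: the anchor day for the 1800s is Friday. For year 66: 66÷12 = 5 r 6, and 6÷4 = 1, so 5+6+1 = 12.
Friday + 12 ≡ Wednesday — that's 1866's doomsday.
In November the doomsday date is Nov 7.
Nov 20 is 13 days after Nov 7; 13 mod 7 = 6, so Wednesday + 6 = Tuesday.
319 mod 7 = 4, so 319 days after a Tuesday is Tuesday + 4 = Saturday.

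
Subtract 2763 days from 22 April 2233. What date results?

September 28, 2225

−365 (one year) → Apr 22, 2232 (2398 left).
−366 (one year; includes Feb 29, 2232) → Apr 22, 2231 (2032 left).
−365 (one year) → Apr 22, 2230 (1667 left).
−365 (one year) → Apr 22, 2229 (1302 left).
−365 (one year) → Apr 22, 2228 (937 left).
−366 (one year; includes Feb 29, 2228) → Apr 22, 2227 (571 left).
−365 (one year) → Apr 22, 2226 (206 left).
−22 → Mar 31, 2226 (end of Mar, 31 days; 184 left).
−31 → Feb 28, 2226 (end of Feb, 28 days; 153 left).
−28 → Jan 31, 2226 (end of Jan, 31 days; 125 left).
−31 → Dec 31, 2225 (end of Dec, 31 days; 94 left).
−31 → Nov 30, 2225 (end of Nov, 30 days; 63 left).
−30 → Oct 31, 2225 (end of Oct, 31 days; 33 left).
−31 → Sep 30, 2225 (end of Sep, 30 days; 2 left).
−2 → Sep 28, 2225.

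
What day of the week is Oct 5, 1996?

Saturday

Doomsday rule: the anchor day for the 1900s is Wednesday. For year 96: 96÷12 = 8 r 0, and 0÷4 = 0, so 8+0+0 = 8.
Wednesday + 8 ≡ Thursday — that's 1996's doomsday.
In October the doomsday date is Oct 10.
Oct 5 is 5 days before Oct 10; 5 mod 7 = 5, so Thursday − 5 = Saturday.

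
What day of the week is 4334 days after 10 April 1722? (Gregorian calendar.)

Apr 10, 1722 is a Friday.
4334 mod 7 = 1, so 4334 days after a Friday is Friday + 1 = Saturday.

Saturday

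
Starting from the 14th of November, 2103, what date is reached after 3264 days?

October 21, 2112

+366 (one year; includes Feb 29, 2104) → Nov 14, 2104 (2898 left).
+365 (one year) → Nov 14, 2105 (2533 left).
+365 (one year) → Nov 14, 2106 (2168 left).
+365 (one year) → Nov 14, 2107 (1803 left).
+366 (one year; includes Feb 29, 2108) → Nov 14, 2108 (1437 left).
+365 (one year) → Nov 14, 2109 (1072 left).
+365 (one year) → Nov 14, 2110 (707 left).
+365 (one year) → Nov 14, 2111 (342 left).
Nov has 30 days: +17 → Dec 1, 2111 (325 left).
Dec has 31 days: +31 → Jan 1, 2112 (294 left).
Jan has 31 days: +31 → Feb 1, 2112 (263 left).
Feb has 29 days: +29 → Mar 1, 2112 (234 left).
Mar has 31 days: +31 → Apr 1, 2112 (203 left).
Apr has 30 days: +30 → May 1, 2112 (173 left).
May has 31 days: +31 → Jun 1, 2112 (142 left).
Jun has 30 days: +30 → Jul 1, 2112 (112 left).
Jul has 31 days: +31 → Aug 1, 2112 (81 left).
Aug has 31 days: +31 → Sep 1, 2112 (50 left).
Sep has 30 days: +30 → Oct 1, 2112 (20 left).
+20 → Oct 21, 2112.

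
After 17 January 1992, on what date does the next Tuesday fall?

January 21, 1992

Jan 17, 1992 is a Friday.
From Friday to the next Tuesday is 4 days.
Jan 17, 1992 + 4 = Jan 21, 1992.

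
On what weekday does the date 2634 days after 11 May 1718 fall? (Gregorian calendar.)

May 11, 1718 is a Wednesday.
2634 mod 7 = 2, so 2634 days after a Wednesday is Wednesday + 2 = Friday.

Friday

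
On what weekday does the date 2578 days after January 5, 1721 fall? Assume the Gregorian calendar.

First find the weekday of Jan 5, 1721. Doomsday rule: the anchor day for the 1700s is Sunday. For year 21: 21÷12 = 1 r 9, and 9÷4 = 2, so 1+9+2 = 12.
Sunday + 12 ≡ Friday — that's 1721's doomsday.
In January the doomsday date is Jan 3 (1721 is not a leap year).
Jan 5 is 2 days after Jan 3; 2 mod 7 = 2, so Friday + 2 = Sunday.
2578 mod 7 = 2, so 2578 days after a Sunday is Sunday + 2 = Tuesday.

Tuesday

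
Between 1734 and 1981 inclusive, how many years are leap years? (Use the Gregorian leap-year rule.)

Multiples of 4 in [1734,1981]: 62.
Of those, multiples of 100: 2 (not leap unless ÷400).
Multiples of 400: 0.
Leap years = 62 − 2 + 0 = 60.

60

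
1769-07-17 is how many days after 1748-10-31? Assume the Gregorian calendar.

Oct 31, 1748 → Oct 31, 1749: 365 days.
Oct 31, 1749 → Oct 31, 1750: 365 days.
Oct 31, 1750 → Oct 31, 1751: 365 days.
Oct 31, 1751 → Oct 31, 1752: 366 days (Feb 29, 1752 is in that span).
Oct 31, 1752 → Oct 31, 1753: 365 days.
Oct 31, 1753 → Oct 31, 1754: 365 days.
Oct 31, 1754 → Oct 31, 1755: 365 days.
Oct 31, 1755 → Oct 31, 1756: 366 days (Feb 29, 1756 is in that span).
Oct 31, 1756 → Oct 31, 1757: 365 days.
Oct 31, 1757 → Oct 31, 1758: 365 days.
Oct 31, 1758 → Oct 31, 1759: 365 days.
Oct 31, 1759 → Oct 31, 1760: 366 days (Feb 29, 1760 is in that span).
Oct 31, 1760 → Oct 31, 1761: 365 days.
Oct 31, 1761 → Oct 31, 1762: 365 days.
Oct 31, 1762 → Oct 31, 1763: 365 days.
Oct 31, 1763 → Oct 31, 1764: 366 days (Feb 29, 1764 is in that span).
Oct 31, 1764 → Oct 31, 1765: 365 days.
Oct 31, 1765 → Oct 31, 1766: 365 days.
Oct 31, 1766 → Oct 31, 1767: 365 days.
Oct 31, 1767 → Oct 31, 1768: 366 days (Feb 29, 1768 is in that span).
Oct 31, 1768 → Nov 30, 1768: 30 days (October has 31).
Nov 30, 1768 → Dec 30, 1768: 30 days (November has 30).
Dec 30, 1768 → Jan 30, 1769: 31 days (December has 31).
Jan 30, 1769 → Feb 28, 1769: 29 days (January has 31).
Feb 28, 1769 → Mar 28, 1769: 28 days (February has 28).
Mar 28, 1769 → Apr 28, 1769: 31 days (March has 31).
Apr 28, 1769 → May 28, 1769: 30 days (April has 30).
May 28, 1769 → Jun 28, 1769: 31 days (May has 31).
Jun 28, 1769 → Jul 17, 1769: 19 days.
Total: 7564 days.

7564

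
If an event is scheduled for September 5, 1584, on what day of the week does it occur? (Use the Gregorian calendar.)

Wednesday

Doomsday rule: the anchor day for the 1500s is Wednesday. For year 84: 84÷12 = 7 r 0, and 0÷4 = 0, so 7+0+0 = 7.
Wednesday + 7 ≡ Wednesday — that's 1584's doomsday.
In September the doomsday date is Sep 5.
Sep 5 is the doomsday itself: Wednesday.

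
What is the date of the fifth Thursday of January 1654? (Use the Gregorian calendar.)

January 1, 1654 is a Thursday.
The first Thursday is therefore January 1 (same day).
The fifth Thursday is 1 + 4×7 = January 29.

January 29, 1654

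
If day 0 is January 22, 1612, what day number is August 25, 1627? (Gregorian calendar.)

5694

Jan 22, 1612 → Jan 22, 1613: 366 days (Feb 29, 1612 is in that span).
Jan 22, 1613 → Jan 22, 1614: 365 days.
Jan 22, 1614 → Jan 22, 1615: 365 days.
Jan 22, 1615 → Jan 22, 1616: 365 days.
Jan 22, 1616 → Jan 22, 1617: 366 days (Feb 29, 1616 is in that span).
Jan 22, 1617 → Jan 22, 1618: 365 days.
Jan 22, 1618 → Jan 22, 1619: 365 days.
Jan 22, 1619 → Jan 22, 1620: 365 days.
Jan 22, 1620 → Jan 22, 1621: 366 days (Feb 29, 1620 is in that span).
Jan 22, 1621 → Jan 22, 1622: 365 days.
Jan 22, 1622 → Jan 22, 1623: 365 days.
Jan 22, 1623 → Jan 22, 1624: 365 days.
Jan 22, 1624 → Jan 22, 1625: 366 days (Feb 29, 1624 is in that span).
Jan 22, 1625 → Jan 22, 1626: 365 days.
Jan 22, 1626 → Jan 22, 1627: 365 days.
Jan 22, 1627 → Feb 22, 1627: 31 days (January has 31).
Feb 22, 1627 → Mar 22, 1627: 28 days (February has 28).
Mar 22, 1627 → Apr 22, 1627: 31 days (March has 31).
Apr 22, 1627 → May 22, 1627: 30 days (April has 30).
May 22, 1627 → Jun 22, 1627: 31 days (May has 31).
Jun 22, 1627 → Jul 22, 1627: 30 days (June has 30).
Jul 22, 1627 → Aug 22, 1627: 31 days (July has 31).
Aug 22, 1627 → Aug 25, 1627: 3 days.
Total: 5694 days.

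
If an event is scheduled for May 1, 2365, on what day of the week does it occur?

Saturday

Doomsday rule: the anchor day for the 2300s is Wednesday. For year 65: 65÷12 = 5 r 5, and 5÷4 = 1, so 5+5+1 = 11.
Wednesday + 11 ≡ Sunday — that's 2365's doomsday.
In May the doomsday date is May 9.
May 1 is 8 days before May 9; 8 mod 7 = 1, so Sunday − 1 = Saturday.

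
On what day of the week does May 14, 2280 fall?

Friday

Doomsday rule: the anchor day for the 2200s is Friday. For year 80: 80÷12 = 6 r 8, and 8÷4 = 2, so 6+8+2 = 16.
Friday + 16 ≡ Sunday — that's 2280's doomsday.
In May the doomsday date is May 9.
May 14 is 5 days after May 9; 5 mod 7 = 5, so Sunday + 5 = Friday.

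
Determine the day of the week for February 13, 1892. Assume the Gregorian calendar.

Doomsday rule: the anchor day for the 1800s is Friday. For year 92: 92÷12 = 7 r 8, and 8÷4 = 2, so 7+8+2 = 17.
Friday + 17 ≡ Monday — that's 1892's doomsday.
In February the doomsday date is Feb 29 (1892 is a leap year (divisible by 4)).
Feb 13 is 16 days before Feb 29; 16 mod 7 = 2, so Monday − 2 = Saturday.

Saturday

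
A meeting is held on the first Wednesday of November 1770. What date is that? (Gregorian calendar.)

November 1, 1770 is a Thursday.
The first Wednesday is therefore November 7 (6 days later).

November 7, 1770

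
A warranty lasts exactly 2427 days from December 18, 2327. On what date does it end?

August 10, 2334

+366 (one year; includes Feb 29, 2328) → Dec 18, 2328 (2061 left).
+365 (one year) → Dec 18, 2329 (1696 left).
+365 (one year) → Dec 18, 2330 (1331 left).
+365 (one year) → Dec 18, 2331 (966 left).
+366 (one year; includes Feb 29, 2332) → Dec 18, 2332 (600 left).
+365 (one year) → Dec 18, 2333 (235 left).
Dec has 31 days: +14 → Jan 1, 2334 (221 left).
Jan has 31 days: +31 → Feb 1, 2334 (190 left).
Feb has 28 days: +28 → Mar 1, 2334 (162 left).
Mar has 31 days: +31 → Apr 1, 2334 (131 left).
Apr has 30 days: +30 → May 1, 2334 (101 left).
May has 31 days: +31 → Jun 1, 2334 (70 left).
Jun has 30 days: +30 → Jul 1, 2334 (40 left).
Jul has 31 days: +31 → Aug 1, 2334 (9 left).
+9 → Aug 10, 2334.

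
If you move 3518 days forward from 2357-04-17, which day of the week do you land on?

Sunday

First find the weekday of Apr 17, 2357. Doomsday rule: the anchor day for the 2300s is Wednesday. For year 57: 57÷12 = 4 r 9, and 9÷4 = 2, so 4+9+2 = 15.
Wednesday + 15 ≡ Thursday — that's 2357's doomsday.
In April the doomsday date is Apr 4.
Apr 17 is 13 days after Apr 4; 13 mod 7 = 6, so Thursday + 6 = Wednesday.
3518 mod 7 = 4, so 3518 days after a Wednesday is Wednesday + 4 = Sunday.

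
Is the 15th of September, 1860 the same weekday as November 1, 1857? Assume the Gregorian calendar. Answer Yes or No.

From Nov 1, 1857 to Sep 15, 1860 is 1049 days.
1049 mod 7 = 6, so they are different weekdays.
(Nov 1, 1857 is a Sunday; Sep 15, 1860 is a Saturday.)

No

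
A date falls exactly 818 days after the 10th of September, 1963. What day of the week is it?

Sep 10, 1963 is a Tuesday.
818 mod 7 = 6, so 818 days after a Tuesday is Tuesday + 6 = Monday.

Monday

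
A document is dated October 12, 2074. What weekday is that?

January 1, 2074 is a Monday.
Jan 1, 2074 → Feb 1, 2074: 31 days (January has 31).
Feb 1, 2074 → Mar 1, 2074: 28 days (February has 28).
Mar 1, 2074 → Apr 1, 2074: 31 days (March has 31).
Apr 1, 2074 → May 1, 2074: 30 days (April has 30).
May 1, 2074 → Jun 1, 2074: 31 days (May has 31).
Jun 1, 2074 → Jul 1, 2074: 30 days (June has 30).
Jul 1, 2074 → Aug 1, 2074: 31 days (July has 31).
Aug 1, 2074 → Sep 1, 2074: 31 days (August has 31).
Sep 1, 2074 → Oct 1, 2074: 30 days (September has 30).
Oct 1, 2074 → Oct 12, 2074: 11 days.
Total: 284 days.
284 mod 7 = 4, so Monday + 4 = Friday.

Friday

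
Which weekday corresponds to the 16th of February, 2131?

Doomsday rule: the anchor day for the 2100s is Sunday. For year 31: 31÷12 = 2 r 7, and 7÷4 = 1, so 2+7+1 = 10.
Sunday + 10 ≡ Wednesday — that's 2131's doomsday.
In February the doomsday date is Feb 28 (2131 is not a leap year).
Feb 16 is 12 days before Feb 28; 12 mod 7 = 5, so Wednesday − 5 = Friday.

Friday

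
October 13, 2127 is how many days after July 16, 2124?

Jul 16, 2124 → Jul 16, 2125: 365 days.
Jul 16, 2125 → Jul 16, 2126: 365 days.
Jul 16, 2126 → Jul 16, 2127: 365 days.
Jul 16, 2127 → Aug 16, 2127: 31 days (July has 31).
Aug 16, 2127 → Sep 16, 2127: 31 days (August has 31).
Sep 16, 2127 → Oct 13, 2127: 27 days.
Total: 1184 days.

1184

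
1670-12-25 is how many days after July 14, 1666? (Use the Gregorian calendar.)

Jul 14, 1666 → Jul 14, 1667: 365 days.
Jul 14, 1667 → Jul 14, 1668: 366 days (Feb 29, 1668 is in that span).
Jul 14, 1668 → Jul 14, 1669: 365 days.
Jul 14, 1669 → Jul 14, 1670: 365 days.
Jul 14, 1670 → Aug 14, 1670: 31 days (July has 31).
Aug 14, 1670 → Sep 14, 1670: 31 days (August has 31).
Sep 14, 1670 → Oct 14, 1670: 30 days (September has 30).
Oct 14, 1670 → Nov 14, 1670: 31 days (October has 31).
Nov 14, 1670 → Dec 14, 1670: 30 days (November has 30).
Dec 14, 1670 → Dec 25, 1670: 11 days.
Total: 1625 days.

1625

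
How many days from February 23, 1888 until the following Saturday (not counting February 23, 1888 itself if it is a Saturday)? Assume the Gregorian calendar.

Feb 23, 1888 is a Thursday.
From Thursday to the next Saturday is 2 days.

2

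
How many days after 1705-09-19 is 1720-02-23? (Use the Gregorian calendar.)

Sep 19, 1705 → Sep 19, 1706: 365 days.
Sep 19, 1706 → Sep 19, 1707: 365 days.
Sep 19, 1707 → Sep 19, 1708: 366 days (Feb 29, 1708 is in that span).
Sep 19, 1708 → Sep 19, 1709: 365 days.
Sep 19, 1709 → Sep 19, 1710: 365 days.
Sep 19, 1710 → Sep 19, 1711: 365 days.
Sep 19, 1711 → Sep 19, 1712: 366 days (Feb 29, 1712 is in that span).
Sep 19, 1712 → Sep 19, 1713: 365 days.
Sep 19, 1713 → Sep 19, 1714: 365 days.
Sep 19, 1714 → Sep 19, 1715: 365 days.
Sep 19, 1715 → Sep 19, 1716: 366 days (Feb 29, 1716 is in that span).
Sep 19, 1716 → Sep 19, 1717: 365 days.
Sep 19, 1717 → Sep 19, 1718: 365 days.
Sep 19, 1718 → Sep 19, 1719: 365 days.
Sep 19, 1719 → Oct 19, 1719: 30 days (September has 30).
Oct 19, 1719 → Nov 19, 1719: 31 days (October has 31).
Nov 19, 1719 → Dec 19, 1719: 30 days (November has 30).
Dec 19, 1719 → Jan 19, 1720: 31 days (December has 31).
Jan 19, 1720 → Feb 19, 1720: 31 days (January has 31).
Feb 19, 1720 → Feb 23, 1720: 4 days.
Total: 5270 days.

5270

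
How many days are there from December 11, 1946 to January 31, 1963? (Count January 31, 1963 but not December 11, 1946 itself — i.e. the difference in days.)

Dec 11, 1946 → Dec 11, 1947: 365 days.
Dec 11, 1947 → Dec 11, 1948: 366 days (Feb 29, 1948 is in that span).
Dec 11, 1948 → Dec 11, 1949: 365 days.
Dec 11, 1949 → Dec 11, 1950: 365 days.
Dec 11, 1950 → Dec 11, 1951: 365 days.
Dec 11, 1951 → Dec 11, 1952: 366 days (Feb 29, 1952 is in that span).
Dec 11, 1952 → Dec 11, 1953: 365 days.
Dec 11, 1953 → Dec 11, 1954: 365 days.
Dec 11, 1954 → Dec 11, 1955: 365 days.
Dec 11, 1955 → Dec 11, 1956: 366 days (Feb 29, 1956 is in that span).
Dec 11, 1956 → Dec 11, 1957: 365 days.
Dec 11, 1957 → Dec 11, 1958: 365 days.
Dec 11, 1958 → Dec 11, 1959: 365 days.
Dec 11, 1959 → Dec 11, 1960: 366 days (Feb 29, 1960 is in that span).
Dec 11, 1960 → Dec 11, 1961: 365 days.
Dec 11, 1961 → Dec 11, 1962: 365 days.
Dec 11, 1962 → Jan 11, 1963: 31 days (December has 31).
Jan 11, 1963 → Jan 31, 1963: 20 days.
Total: 5895 days.

5895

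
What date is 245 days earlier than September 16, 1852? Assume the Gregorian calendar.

−16 → Aug 31, 1852 (end of Aug, 31 days; 229 left).
−31 → Jul 31, 1852 (end of Jul, 31 days; 198 left).
−31 → Jun 30, 1852 (end of Jun, 30 days; 167 left).
−30 → May 31, 1852 (end of May, 31 days; 137 left).
−31 → Apr 30, 1852 (end of Apr, 30 days; 106 left).
−30 → Mar 31, 1852 (end of Mar, 31 days; 76 left).
−31 → Feb 29, 1852 (end of Feb, 29 days; 45 left).
−29 → Jan 31, 1852 (end of Jan, 31 days; 16 left).
−16 → Jan 15, 1852.

January 15, 1852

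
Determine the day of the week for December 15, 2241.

Wednesday

Doomsday rule: the anchor day for the 2200s is Friday. For year 41: 41÷12 = 3 r 5, and 5÷4 = 1, so 3+5+1 = 9.
Friday + 9 ≡ Sunday — that's 2241's doomsday.
In December the doomsday date is Dec 12.
Dec 15 is 3 days after Dec 12; 3 mod 7 = 3, so Sunday + 3 = Wednesday.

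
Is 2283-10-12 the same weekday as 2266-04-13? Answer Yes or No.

From Apr 13, 2266 to Oct 12, 2283 is 6391 days.
6391 mod 7 = 0, so they are the same weekday.
(Apr 13, 2266 is a Friday; Oct 12, 2283 is a Friday.)

Yes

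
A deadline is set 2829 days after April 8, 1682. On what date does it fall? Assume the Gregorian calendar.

+365 (one year) → Apr 8, 1683 (2464 left).
+366 (one year; includes Feb 29, 1684) → Apr 8, 1684 (2098 left).
+365 (one year) → Apr 8, 1685 (1733 left).
+365 (one year) → Apr 8, 1686 (1368 left).
+365 (one year) → Apr 8, 1687 (1003 left).
+366 (one year; includes Feb 29, 1688) → Apr 8, 1688 (637 left).
+365 (one year) → Apr 8, 1689 (272 left).
Apr has 30 days: +23 → May 1, 1689 (249 left).
May has 31 days: +31 → Jun 1, 1689 (218 left).
Jun has 30 days: +30 → Jul 1, 1689 (188 left).
Jul has 31 days: +31 → Aug 1, 1689 (157 left).
Aug has 31 days: +31 → Sep 1, 1689 (126 left).
Sep has 30 days: +30 → Oct 1, 1689 (96 left).
Oct has 31 days: +31 → Nov 1, 1689 (65 left).
Nov has 30 days: +30 → Dec 1, 1689 (35 left).
Dec has 31 days: +31 → Jan 1, 1690 (4 left).
+4 → Jan 5, 1690.

January 5, 1690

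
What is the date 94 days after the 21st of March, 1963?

June 23, 1963

Mar has 31 days: +11 → Apr 1, 1963 (83 left).
Apr has 30 days: +30 → May 1, 1963 (53 left).
May has 31 days: +31 → Jun 1, 1963 (22 left).
+22 → Jun 23, 1963.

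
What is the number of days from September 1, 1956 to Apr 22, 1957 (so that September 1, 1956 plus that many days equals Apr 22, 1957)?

Sep 1, 1956 → Oct 1, 1956: 30 days (September has 30).
Oct 1, 1956 → Nov 1, 1956: 31 days (October has 31).
Nov 1, 1956 → Dec 1, 1956: 30 days (November has 30).
Dec 1, 1956 → Jan 1, 1957: 31 days (December has 31).
Jan 1, 1957 → Feb 1, 1957: 31 days (January has 31).
Feb 1, 1957 → Mar 1, 1957: 28 days (February has 28).
Mar 1, 1957 → Apr 1, 1957: 31 days (March has 31).
Apr 1, 1957 → Apr 22, 1957: 21 days.
Total: 233 days.

233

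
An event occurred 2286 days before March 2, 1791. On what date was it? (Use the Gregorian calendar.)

November 27, 1784

−365 (one year) → Mar 2, 1790 (1921 left).
−365 (one year) → Mar 2, 1789 (1556 left).
−365 (one year) → Mar 2, 1788 (1191 left).
−366 (one year; includes Feb 29, 1788) → Mar 2, 1787 (825 left).
−365 (one year) → Mar 2, 1786 (460 left).
−365 (one year) → Mar 2, 1785 (95 left).
−2 → Feb 28, 1785 (end of Feb, 28 days; 93 left).
−28 → Jan 31, 1785 (end of Jan, 31 days; 65 left).
−31 → Dec 31, 1784 (end of Dec, 31 days; 34 left).
−31 → Nov 30, 1784 (end of Nov, 30 days; 3 left).
−3 → Nov 27, 1784.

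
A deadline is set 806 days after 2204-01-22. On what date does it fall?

+366 (one year; includes Feb 29, 2204) → Jan 22, 2205 (440 left).
+365 (one year) → Jan 22, 2206 (75 left).
Jan has 31 days: +10 → Feb 1, 2206 (65 left).
Feb has 28 days: +28 → Mar 1, 2206 (37 left).
Mar has 31 days: +31 → Apr 1, 2206 (6 left).
+6 → Apr 7, 2206.

April 7, 2206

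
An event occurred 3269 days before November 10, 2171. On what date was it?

November 28, 2162

−365 (one year) → Nov 10, 2170 (2904 left).
−365 (one year) → Nov 10, 2169 (2539 left).
−365 (one year) → Nov 10, 2168 (2174 left).
−366 (one year; includes Feb 29, 2168) → Nov 10, 2167 (1808 left).
−365 (one year) → Nov 10, 2166 (1443 left).
−365 (one year) → Nov 10, 2165 (1078 left).
−365 (one year) → Nov 10, 2164 (713 left).
−366 (one year; includes Feb 29, 2164) → Nov 10, 2163 (347 left).
−10 → Oct 31, 2163 (end of Oct, 31 days; 337 left).
−31 → Sep 30, 2163 (end of Sep, 30 days; 306 left).
−30 → Aug 31, 2163 (end of Aug, 31 days; 276 left).
−31 → Jul 31, 2163 (end of Jul, 31 days; 245 left).
−31 → Jun 30, 2163 (end of Jun, 30 days; 214 left).
−30 → May 31, 2163 (end of May, 31 days; 184 left).
−31 → Apr 30, 2163 (end of Apr, 30 days; 153 left).
−30 → Mar 31, 2163 (end of Mar, 31 days; 123 left).
−31 → Feb 28, 2163 (end of Feb, 28 days; 92 left).
−28 → Jan 31, 2163 (end of Jan, 31 days; 64 left).
−31 → Dec 31, 2162 (end of Dec, 31 days; 33 left).
−31 → Nov 30, 2162 (end of Nov, 30 days; 2 left).
−2 → Nov 28, 2162.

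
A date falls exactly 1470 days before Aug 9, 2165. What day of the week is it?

First find the weekday of Aug 9, 2165. Doomsday rule: the anchor day for the 2100s is Sunday. For year 65: 65÷12 = 5 r 5, and 5÷4 = 1, so 5+5+1 = 11.
Sunday + 11 ≡ Thursday — that's 2165's doomsday.
In August the doomsday date is Aug 8.
Aug 9 is 1 day after Aug 8; 1 mod 7 = 1, so Thursday + 1 = Friday.
1470 mod 7 = 0, so 1470 days before a Friday is Friday − 0 = Friday.

Friday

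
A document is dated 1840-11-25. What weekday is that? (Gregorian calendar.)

Wednesday

Doomsday rule: the anchor day for the 1800s is Friday. For year 40: 40÷12 = 3 r 4, and 4÷4 = 1, so 3+4+1 = 8.
Friday + 8 ≡ Saturday — that's 1840's doomsday.
In November the doomsday date is Nov 7.
Nov 25 is 18 days after Nov 7; 18 mod 7 = 4, so Saturday + 4 = Wednesday.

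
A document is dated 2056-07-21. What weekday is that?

Friday

January 1, 2056 is a Saturday.
Jan 1, 2056 → Feb 1, 2056: 31 days (January has 31).
Feb 1, 2056 → Mar 1, 2056: 29 days (February has 29).
Mar 1, 2056 → Apr 1, 2056: 31 days (March has 31).
Apr 1, 2056 → May 1, 2056: 30 days (April has 30).
May 1, 2056 → Jun 1, 2056: 31 days (May has 31).
Jun 1, 2056 → Jul 1, 2056: 30 days (June has 30).
Jul 1, 2056 → Jul 21, 2056: 20 days.
Total: 202 days.
202 mod 7 = 6, so Saturday + 6 = Friday.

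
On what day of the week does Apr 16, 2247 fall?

Friday

January 1, 2247 is a Friday.
Jan 1, 2247 → Feb 1, 2247: 31 days (January has 31).
Feb 1, 2247 → Mar 1, 2247: 28 days (February has 28).
Mar 1, 2247 → Apr 1, 2247: 31 days (March has 31).
Apr 1, 2247 → Apr 16, 2247: 15 days.
Total: 105 days.
105 mod 7 = 0, so Friday + 0 = Friday.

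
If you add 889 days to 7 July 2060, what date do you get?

+365 (one year) → Jul 7, 2061 (524 left).
+365 (one year) → Jul 7, 2062 (159 left).
Jul has 31 days: +25 → Aug 1, 2062 (134 left).
Aug has 31 days: +31 → Sep 1, 2062 (103 left).
Sep has 30 days: +30 → Oct 1, 2062 (73 left).
Oct has 31 days: +31 → Nov 1, 2062 (42 left).
Nov has 30 days: +30 → Dec 1, 2062 (12 left).
+12 → Dec 13, 2062.

December 13, 2062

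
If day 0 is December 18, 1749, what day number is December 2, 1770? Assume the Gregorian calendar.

Dec 18, 1749 → Dec 18, 1750: 365 days.
Dec 18, 1750 → Dec 18, 1751: 365 days.
Dec 18, 1751 → Dec 18, 1752: 366 days (Feb 29, 1752 is in that span).
Dec 18, 1752 → Dec 18, 1753: 365 days.
Dec 18, 1753 → Dec 18, 1754: 365 days.
Dec 18, 1754 → Dec 18, 1755: 365 days.
Dec 18, 1755 → Dec 18, 1756: 366 days (Feb 29, 1756 is in that span).
Dec 18, 1756 → Dec 18, 1757: 365 days.
Dec 18, 1757 → Dec 18, 1758: 365 days.
Dec 18, 1758 → Dec 18, 1759: 365 days.
Dec 18, 1759 → Dec 18, 1760: 366 days (Feb 29, 1760 is in that span).
Dec 18, 1760 → Dec 18, 1761: 365 days.
Dec 18, 1761 → Dec 18, 1762: 365 days.
Dec 18, 1762 → Dec 18, 1763: 365 days.
Dec 18, 1763 → Dec 18, 1764: 366 days (Feb 29, 1764 is in that span).
Dec 18, 1764 → Dec 18, 1765: 365 days.
Dec 18, 1765 → Dec 18, 1766: 365 days.
Dec 18, 1766 → Dec 18, 1767: 365 days.
Dec 18, 1767 → Dec 18, 1768: 366 days (Feb 29, 1768 is in that span).
Dec 18, 1768 → Dec 18, 1769: 365 days.
Dec 18, 1769 → Jan 18, 1770: 31 days (December has 31).
Jan 18, 1770 → Feb 18, 1770: 31 days (January has 31).
Feb 18, 1770 → Mar 18, 1770: 28 days (February has 28).
Mar 18, 1770 → Apr 18, 1770: 31 days (March has 31).
Apr 18, 1770 → May 18, 1770: 30 days (April has 30).
May 18, 1770 → Jun 18, 1770: 31 days (May has 31).
Jun 18, 1770 → Jul 18, 1770: 30 days (June has 30).
Jul 18, 1770 → Aug 18, 1770: 31 days (July has 31).
Aug 18, 1770 → Sep 18, 1770: 31 days (August has 31).
Sep 18, 1770 → Oct 18, 1770: 30 days (September has 30).
Oct 18, 1770 → Nov 18, 1770: 31 days (October has 31).
Nov 18, 1770 → Dec 2, 1770: 14 days.
Total: 7654 days.

7654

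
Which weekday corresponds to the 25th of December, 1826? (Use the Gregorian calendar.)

January 1, 1826 is a Sunday.
Jan 1, 1826 → Feb 1, 1826: 31 days (January has 31).
Feb 1, 1826 → Mar 1, 1826: 28 days (February has 28).
Mar 1, 1826 → Apr 1, 1826: 31 days (March has 31).
Apr 1, 1826 → May 1, 1826: 30 days (April has 30).
May 1, 1826 → Jun 1, 1826: 31 days (May has 31).
Jun 1, 1826 → Jul 1, 1826: 30 days (June has 30).
Jul 1, 1826 → Aug 1, 1826: 31 days (July has 31).
Aug 1, 1826 → Sep 1, 1826: 31 days (August has 31).
Sep 1, 1826 → Oct 1, 1826: 30 days (September has 30).
Oct 1, 1826 → Nov 1, 1826: 31 days (October has 31).
Nov 1, 1826 → Dec 1, 1826: 30 days (November has 30).
Dec 1, 1826 → Dec 25, 1826: 24 days.
Total: 358 days.
358 mod 7 = 1, so Sunday + 1 = Monday.

Monday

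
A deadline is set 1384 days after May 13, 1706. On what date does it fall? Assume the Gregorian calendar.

February 25, 1710

+365 (one year) → May 13, 1707 (1019 left).
+366 (one year; includes Feb 29, 1708) → May 13, 1708 (653 left).
+365 (one year) → May 13, 1709 (288 left).
May has 31 days: +19 → Jun 1, 1709 (269 left).
Jun has 30 days: +30 → Jul 1, 1709 (239 left).
Jul has 31 days: +31 → Aug 1, 1709 (208 left).
Aug has 31 days: +31 → Sep 1, 1709 (177 left).
Sep has 30 days: +30 → Oct 1, 1709 (147 left).
Oct has 31 days: +31 → Nov 1, 1709 (116 left).
Nov has 30 days: +30 → Dec 1, 1709 (86 left).
Dec has 31 days: +31 → Jan 1, 1710 (55 left).
Jan has 31 days: +31 → Feb 1, 1710 (24 left).
+24 → Feb 25, 1710.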